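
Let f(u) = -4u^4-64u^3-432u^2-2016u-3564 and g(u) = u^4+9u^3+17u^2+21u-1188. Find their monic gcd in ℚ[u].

u^3+13u^2+69u+297

By polynomial division,
  -4u^4-64u^3-432u^2-2016u-3564 = (-4)(u^4+9u^3+17u^2+21u-1188) + (-28u^3-364u^2-1932u-8316)
  u^4+9u^3+17u^2+21u-1188 = (-(1/28)u+1/7)(-28u^3-364u^2-1932u-8316) + (0)
Last nonzero remainder: -28u^3-364u^2-1932u-8316. Dividing through by -28 gives the monic gcd u^3+13u^2+69u+297.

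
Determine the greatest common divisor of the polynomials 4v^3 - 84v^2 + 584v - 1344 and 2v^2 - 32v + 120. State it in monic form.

v - 6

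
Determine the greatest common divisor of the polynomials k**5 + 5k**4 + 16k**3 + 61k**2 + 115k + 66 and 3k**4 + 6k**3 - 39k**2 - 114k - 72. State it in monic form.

k**3 + 6k**2 + 11k + 6

Repeated division with remainder:
  k**5 + 5k**4 + 16k**3 + 61k**2 + 115k + 66 = ((1/3)k + 1)(3k**4 + 6k**3 - 39k**2 - 114k - 72) + (23k**3 + 138k**2 + 253k + 138)
  3k**4 + 6k**3 - 39k**2 - 114k - 72 = ((3/23)k - 12/23)(23k**3 + 138k**2 + 253k + 138) + (0)
Last nonzero remainder: 23k**3 + 138k**2 + 253k + 138. Dividing through by 23 gives the monic gcd k**3 + 6k**2 + 11k + 6.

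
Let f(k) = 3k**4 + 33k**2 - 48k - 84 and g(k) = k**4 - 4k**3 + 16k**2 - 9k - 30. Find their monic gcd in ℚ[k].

k**2 - k - 2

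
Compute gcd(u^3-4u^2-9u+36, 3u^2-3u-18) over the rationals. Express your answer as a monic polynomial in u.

u-3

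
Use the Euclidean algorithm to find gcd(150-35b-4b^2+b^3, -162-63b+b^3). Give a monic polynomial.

Repeated division with remainder:
  b^3-4b^2-35b+150 = (b^3-63b-162) + (-4b^2+28b+312)
  b^3-63b-162 = (-(1/4)b-7/4)(-4b^2+28b+312) + (64b+384)
  -4b^2+28b+312 = (-(1/16)b+13/16)(64b+384) + (0)
Last nonzero remainder: 64b+384. Dividing through by 64 gives the monic gcd b+6.

6+b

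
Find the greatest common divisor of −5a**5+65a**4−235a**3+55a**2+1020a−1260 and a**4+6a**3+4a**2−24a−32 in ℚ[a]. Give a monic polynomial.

Repeated division with remainder:
  −5a**5+65a**4−235a**3+55a**2+1020a−1260 = (−5a+95)(a**4+6a**3+4a**2−24a−32) + (−785a**3−445a**2+3140a+1780)
  a**4+6a**3+4a**2−24a−32 = (−(1/785)a−853/123245)(−785a**3−445a**2+3140a+1780) + ((121275/24649)a**2−485100/24649)
  −785a**3−445a**2+3140a+1780 = (−(3869893/24255)a−2193761/24255)((121275/24649)a**2−485100/24649) + (0)
Last nonzero remainder: (121275/24649)a**2−485100/24649. Dividing through by 121275/24649 gives the monic gcd a**2−4.

a**2−4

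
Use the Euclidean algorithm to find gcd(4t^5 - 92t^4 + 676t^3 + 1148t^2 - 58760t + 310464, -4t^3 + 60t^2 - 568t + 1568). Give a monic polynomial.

t^2 - 11t + 98

Repeated division with remainder:
  4t^5 - 92t^4 + 676t^3 + 1148t^2 - 58760t + 310464 = (-t^2 + 8t + 93)(-4t^3 + 60t^2 - 568t + 1568) + (1680t^2 - 18480t + 164640)
  -4t^3 + 60t^2 - 568t + 1568 = (-(1/420)t + 1/105)(1680t^2 - 18480t + 164640) + (0)
Last nonzero remainder: 1680t^2 - 18480t + 164640. Dividing through by 1680 gives the monic gcd t^2 - 11t + 98.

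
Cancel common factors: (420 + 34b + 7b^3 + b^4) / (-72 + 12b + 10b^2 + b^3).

By polynomial division,
  b^4 + 7b^3 + 34b + 420 = (b - 3)(b^3 + 10b^2 + 12b - 72) + (18b^2 + 142b + 204)
  b^3 + 10b^2 + 12b - 72 = ((1/18)b + 19/162)(18b^2 + 142b + 204) + (-(1295/81)b - 2590/27)
  18b^2 + 142b + 204 = (-(1458/1295)b - 2754/1295)(-(1295/81)b - 2590/27) + (0)
Last nonzero remainder: -(1295/81)b - 2590/27. Dividing through by -1295/81 gives the monic gcd b + 6.
Cancel b + 6 from numerator and denominator to get the reduced form.

(70 - 6b + b^2 + b^3)/(-12 + 4b + b^2)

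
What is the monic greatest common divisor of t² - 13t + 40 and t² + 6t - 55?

By polynomial division,
  t² - 13t + 40 = (t² + 6t - 55) + (-19t + 95)
  t² + 6t - 55 = (-(1/19)t - 11/19)(-19t + 95) + (0)
Last nonzero remainder: -19t + 95. Dividing through by -19 gives the monic gcd t - 5.

t - 5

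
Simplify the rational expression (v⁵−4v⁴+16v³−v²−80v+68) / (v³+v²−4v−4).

(v³−4v²+20v−17)/(v+1)

Euclidean algorithm in ℚ[v]:
  v⁵−4v⁴+16v³−v²−80v+68 = (v²−5v+25)(v³+v²−4v−4) + (−42v²+168)
  v³+v²−4v−4 = (−(1/42)v−1/42)(−42v²+168) + (0)
Last nonzero remainder: −42v²+168. Dividing through by −42 gives the monic gcd v²−4.
Cancel v²−4 from numerator and denominator to get the reduced form.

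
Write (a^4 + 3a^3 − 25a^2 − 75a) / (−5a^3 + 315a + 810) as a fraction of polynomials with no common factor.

(−a^3 + 25a)/(5a^2 − 15a − 270)

By polynomial division,
  a^4 + 3a^3 − 25a^2 − 75a = (−(1/5)a − 3/5)(−5a^3 + 315a + 810) + (38a^2 + 276a + 486)
  −5a^3 + 315a + 810 = (−(5/38)a + 345/361)(38a^2 + 276a + 486) + ((41580/361)a + 124740/361)
  38a^2 + 276a + 486 = ((6859/20790)a + 1083/770)((41580/361)a + 124740/361) + (0)
Last nonzero remainder: (41580/361)a + 124740/361. Dividing through by 41580/361 gives the monic gcd a + 3.
Cancel a + 3 from numerator and denominator to get the reduced form.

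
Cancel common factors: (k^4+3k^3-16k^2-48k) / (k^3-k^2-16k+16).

(k^2+3k)/(k-1)

By polynomial division,
  k^4+3k^3-16k^2-48k = (k+4)(k^3-k^2-16k+16) + (4k^2-64)
  k^3-k^2-16k+16 = ((1/4)k-1/4)(4k^2-64) + (0)
Last nonzero remainder: 4k^2-64. Dividing through by 4 gives the monic gcd k^2-16.
Cancel k^2-16 from numerator and denominator to get the reduced form.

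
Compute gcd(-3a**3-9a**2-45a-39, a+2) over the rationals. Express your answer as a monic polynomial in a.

1

Apply the Euclidean algorithm:
  -3a**3-9a**2-45a-39 = (-3a**2-3a-39)(a+2) + (39)
  a+2 = ((1/39)a+2/39)(39) + (0)
The last nonzero remainder is the constant 39, so the polynomials are coprime and gcd = 1.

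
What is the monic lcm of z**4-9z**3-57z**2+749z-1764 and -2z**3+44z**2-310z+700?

Euclidean algorithm in ℚ[z]:
  z**4-9z**3-57z**2+749z-1764 = (-(1/2)z-13/2)(-2z**3+44z**2-310z+700) + (74z**2-916z+2786)
  -2z**3+44z**2-310z+700 = (-(1/37)z+356/1369)(74z**2-916z+2786) + ((4788/1369)z-33516/1369)
  74z**2-916z+2786 = ((50653/2394)z-272431/2394)((4788/1369)z-33516/1369) + (0)
Last nonzero remainder: (4788/1369)z-33516/1369. Dividing through by 4788/1369 gives the monic gcd z-7.
Then lcm(f, g) = f·g / gcd(f, g); expanding and making the result monic gives the answer.

z**6-24z**5+128z**4+1154z**3-15849z**2+63910z-88200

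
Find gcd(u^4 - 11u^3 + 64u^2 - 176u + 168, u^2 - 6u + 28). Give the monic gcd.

Euclidean algorithm in ℚ[u]:
  u^4 - 11u^3 + 64u^2 - 176u + 168 = (u^2 - 5u + 6)(u^2 - 6u + 28) + (0)
The last nonzero remainder u^2 - 6u + 28 is already monic.

u^2 - 6u + 28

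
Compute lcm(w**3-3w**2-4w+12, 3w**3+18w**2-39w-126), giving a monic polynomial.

w**4+4w**3-25w**2-16w+84

Euclidean algorithm in ℚ[w]:
  w**3-3w**2-4w+12 = (1/3)(3w**3+18w**2-39w-126) + (-9w**2+9w+54)
  3w**3+18w**2-39w-126 = (-(1/3)w-7/3)(-9w**2+9w+54) + (0)
Last nonzero remainder: -9w**2+9w+54. Dividing through by -9 gives the monic gcd w**2-w-6.
Then lcm(f, g) = f·g / gcd(f, g); expanding and making the result monic gives the answer.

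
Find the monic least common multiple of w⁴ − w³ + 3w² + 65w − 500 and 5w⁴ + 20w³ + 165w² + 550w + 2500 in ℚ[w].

w⁶ + 5w⁵ + 17w⁴ + 63w³ − 50w² − 1700w − 10000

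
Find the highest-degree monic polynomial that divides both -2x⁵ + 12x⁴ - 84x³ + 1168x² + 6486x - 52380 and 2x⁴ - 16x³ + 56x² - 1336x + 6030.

x² - 14x + 45

Euclidean algorithm in ℚ[x]:
  -2x⁵ + 12x⁴ - 84x³ + 1168x² + 6486x - 52380 = (-x - 2)(2x⁴ - 16x³ + 56x² - 1336x + 6030) + (-60x³ - 56x² + 9844x - 40320)
  2x⁴ - 16x³ + 56x² - 1336x + 6030 = (-(1/30)x + 67/225)(-60x³ - 56x² + 9844x - 40320) + ((90182/225)x² - (1262548/225)x + 90182/5)
  -60x³ - 56x² + 9844x - 40320 = (-(6750/45091)x - 100800/45091)((90182/225)x² - (1262548/225)x + 90182/5) + (0)
Last nonzero remainder: (90182/225)x² - (1262548/225)x + 90182/5. Dividing through by 90182/225 gives the monic gcd x² - 14x + 45.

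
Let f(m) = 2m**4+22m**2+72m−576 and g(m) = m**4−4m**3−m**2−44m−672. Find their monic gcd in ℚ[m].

Euclidean algorithm in ℚ[m]:
  2m**4+22m**2+72m−576 = (2)(m**4−4m**3−m**2−44m−672) + (8m**3+24m**2+160m+768)
  m**4−4m**3−m**2−44m−672 = ((1/8)m−7/8)(8m**3+24m**2+160m+768) + (0)
Last nonzero remainder: 8m**3+24m**2+160m+768. Dividing through by 8 gives the monic gcd m**3+3m**2+20m+96.

m**3+3m**2+20m+96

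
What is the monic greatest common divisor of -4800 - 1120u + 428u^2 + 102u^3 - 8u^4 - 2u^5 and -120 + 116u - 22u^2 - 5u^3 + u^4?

-30 - u + u^2

Repeated division with remainder:
  -2u^5 - 8u^4 + 102u^3 + 428u^2 - 1120u - 4800 = (-2u - 18)(u^4 - 5u^3 - 22u^2 + 116u - 120) + (-32u^3 + 264u^2 + 728u - 6960)
  u^4 - 5u^3 - 22u^2 + 116u - 120 = (-(1/32)u - 13/128)(-32u^3 + 264u^2 + 728u - 6960) + ((441/16)u^2 - (441/16)u - 6615/8)
  -32u^3 + 264u^2 + 728u - 6960 = (-(512/441)u + 3712/441)((441/16)u^2 - (441/16)u - 6615/8) + (0)
Last nonzero remainder: (441/16)u^2 - (441/16)u - 6615/8. Dividing through by 441/16 gives the monic gcd u^2 - u - 30.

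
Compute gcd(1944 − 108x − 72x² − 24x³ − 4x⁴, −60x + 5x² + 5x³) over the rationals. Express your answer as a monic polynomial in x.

Repeated division with remainder:
  −4x⁴ − 24x³ − 72x² − 108x + 1944 = (−(4/5)x − 4)(5x³ + 5x² − 60x) + (−100x² − 348x + 1944)
  5x³ + 5x² − 60x = (−(1/20)x + 31/250)(−100x² − 348x + 1944) + ((10044/125)x − 30132/125)
  −100x² − 348x + 1944 = (−(3125/2511)x − 250/31)((10044/125)x − 30132/125) + (0)
Last nonzero remainder: (10044/125)x − 30132/125. Dividing through by 10044/125 gives the monic gcd x − 3.

−3 + x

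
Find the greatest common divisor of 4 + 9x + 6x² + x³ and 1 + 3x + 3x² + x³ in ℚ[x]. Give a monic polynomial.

1 + 2x + x²

By polynomial division,
  x³ + 6x² + 9x + 4 = (x³ + 3x² + 3x + 1) + (3x² + 6x + 3)
  x³ + 3x² + 3x + 1 = ((1/3)x + 1/3)(3x² + 6x + 3) + (0)
Last nonzero remainder: 3x² + 6x + 3. Dividing through by 3 gives the monic gcd x² + 2x + 1.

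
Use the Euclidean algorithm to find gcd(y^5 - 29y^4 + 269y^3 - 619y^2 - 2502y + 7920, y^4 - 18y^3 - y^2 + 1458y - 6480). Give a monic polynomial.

y^2 - 18y + 80

By polynomial division,
  y^5 - 29y^4 + 269y^3 - 619y^2 - 2502y + 7920 = (y - 11)(y^4 - 18y^3 - y^2 + 1458y - 6480) + (72y^3 - 2088y^2 + 20016y - 63360)
  y^4 - 18y^3 - y^2 + 1458y - 6480 = ((1/72)y + 11/72)(72y^3 - 2088y^2 + 20016y - 63360) + (40y^2 - 720y + 3200)
  72y^3 - 2088y^2 + 20016y - 63360 = ((9/5)y - 99/5)(40y^2 - 720y + 3200) + (0)
Last nonzero remainder: 40y^2 - 720y + 3200. Dividing through by 40 gives the monic gcd y^2 - 18y + 80.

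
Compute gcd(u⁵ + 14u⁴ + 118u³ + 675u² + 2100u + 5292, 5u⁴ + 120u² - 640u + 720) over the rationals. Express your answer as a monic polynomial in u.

u² + 4u + 36

Euclidean algorithm in ℚ[u]:
  u⁵ + 14u⁴ + 118u³ + 675u² + 2100u + 5292 = ((1/5)u + 14/5)(5u⁴ + 120u² - 640u + 720) + (94u³ + 467u² + 3748u + 3276)
  5u⁴ + 120u² - 640u + 720 = ((5/94)u - 2335/8836)(94u³ + 467u² + 3748u + 3276) + ((389205/8836)u² + (389205/2209)u + 3502845/2209)
  94u³ + 467u² + 3748u + 3276 = ((830584/389205)u + 804076/389205)((389205/8836)u² + (389205/2209)u + 3502845/2209) + (0)
Last nonzero remainder: (389205/8836)u² + (389205/2209)u + 3502845/2209. Dividing through by 389205/8836 gives the monic gcd u² + 4u + 36.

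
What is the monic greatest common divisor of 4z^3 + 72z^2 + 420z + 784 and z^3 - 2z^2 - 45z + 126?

Apply the Euclidean algorithm:
  4z^3 + 72z^2 + 420z + 784 = (4)(z^3 - 2z^2 - 45z + 126) + (80z^2 + 600z + 280)
  z^3 - 2z^2 - 45z + 126 = ((1/80)z - 19/160)(80z^2 + 600z + 280) + ((91/4)z + 637/4)
  80z^2 + 600z + 280 = ((320/91)z + 160/91)((91/4)z + 637/4) + (0)
Last nonzero remainder: (91/4)z + 637/4. Dividing through by 91/4 gives the monic gcd z + 7.

z + 7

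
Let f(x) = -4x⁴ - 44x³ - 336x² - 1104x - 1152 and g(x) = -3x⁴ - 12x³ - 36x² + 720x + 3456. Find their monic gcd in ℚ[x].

Apply the Euclidean algorithm:
  -4x⁴ - 44x³ - 336x² - 1104x - 1152 = (4/3)(-3x⁴ - 12x³ - 36x² + 720x + 3456) + (-28x³ - 288x² - 2064x - 5760)
  -3x⁴ - 12x³ - 36x² + 720x + 3456 = ((3/28)x - 33/49)(-28x³ - 288x² - 2064x - 5760) + (-(432/49)x² - (2592/49)x - 20736/49)
  -28x³ - 288x² - 2064x - 5760 = ((343/108)x + 245/18)(-(432/49)x² - (2592/49)x - 20736/49) + (0)
Last nonzero remainder: -(432/49)x² - (2592/49)x - 20736/49. Dividing through by -432/49 gives the monic gcd x² + 6x + 48.

x² + 6x + 48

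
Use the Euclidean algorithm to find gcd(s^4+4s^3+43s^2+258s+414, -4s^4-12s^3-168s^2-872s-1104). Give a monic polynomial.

By polynomial division,
  s^4+4s^3+43s^2+258s+414 = (-1/4)(-4s^4-12s^3-168s^2-872s-1104) + (s^3+s^2+40s+138)
  -4s^4-12s^3-168s^2-872s-1104 = (-4s-8)(s^3+s^2+40s+138) + (0)
The last nonzero remainder s^3+s^2+40s+138 is already monic.

s^3+s^2+40s+138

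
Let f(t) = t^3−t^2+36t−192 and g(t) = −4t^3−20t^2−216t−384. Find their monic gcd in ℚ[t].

Euclidean algorithm in ℚ[t]:
  t^3−t^2+36t−192 = (−1/4)(−4t^3−20t^2−216t−384) + (−6t^2−18t−288)
  −4t^3−20t^2−216t−384 = ((2/3)t+4/3)(−6t^2−18t−288) + (0)
Last nonzero remainder: −6t^2−18t−288. Dividing through by −6 gives the monic gcd t^2+3t+48.

t^2+3t+48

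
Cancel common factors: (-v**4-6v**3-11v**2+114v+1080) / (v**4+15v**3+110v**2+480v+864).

Euclidean algorithm in ℚ[v]:
  -v**4-6v**3-11v**2+114v+1080 = (-1)(v**4+15v**3+110v**2+480v+864) + (9v**3+99v**2+594v+1944)
  v**4+15v**3+110v**2+480v+864 = ((1/9)v+4/9)(9v**3+99v**2+594v+1944) + (0)
Last nonzero remainder: 9v**3+99v**2+594v+1944. Dividing through by 9 gives the monic gcd v**3+11v**2+66v+216.
Cancel v**3+11v**2+66v+216 from numerator and denominator to get the reduced form.

(-v+5)/(v+4)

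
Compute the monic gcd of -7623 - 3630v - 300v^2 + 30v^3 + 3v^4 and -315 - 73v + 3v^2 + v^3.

7 + v

Repeated division with remainder:
  3v^4 + 30v^3 - 300v^2 - 3630v - 7623 = (3v + 21)(v^3 + 3v^2 - 73v - 315) + (-144v^2 - 1152v - 1008)
  v^3 + 3v^2 - 73v - 315 = (-(1/144)v + 5/144)(-144v^2 - 1152v - 1008) + (-40v - 280)
  -144v^2 - 1152v - 1008 = ((18/5)v + 18/5)(-40v - 280) + (0)
Last nonzero remainder: -40v - 280. Dividing through by -40 gives the monic gcd v + 7.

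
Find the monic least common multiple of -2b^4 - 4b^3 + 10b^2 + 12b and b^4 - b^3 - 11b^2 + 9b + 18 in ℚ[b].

Euclidean algorithm in ℚ[b]:
  -2b^4 - 4b^3 + 10b^2 + 12b = (-2)(b^4 - b^3 - 11b^2 + 9b + 18) + (-6b^3 - 12b^2 + 30b + 36)
  b^4 - b^3 - 11b^2 + 9b + 18 = (-(1/6)b + 1/2)(-6b^3 - 12b^2 + 30b + 36) + (0)
Last nonzero remainder: -6b^3 - 12b^2 + 30b + 36. Dividing through by -6 gives the monic gcd b^3 + 2b^2 - 5b - 6.
Then lcm(f, g) = f·g / gcd(f, g); expanding and making the result monic gives the answer.

b^5 - b^4 - 11b^3 + 9b^2 + 18b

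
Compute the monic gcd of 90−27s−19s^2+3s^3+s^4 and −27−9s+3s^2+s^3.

Euclidean algorithm in ℚ[s]:
  s^4+3s^3−19s^2−27s+90 = (s)(s^3+3s^2−9s−27) + (−10s^2+90)
  s^3+3s^2−9s−27 = (−(1/10)s−3/10)(−10s^2+90) + (0)
Last nonzero remainder: −10s^2+90. Dividing through by −10 gives the monic gcd s^2−9.

−9+s^2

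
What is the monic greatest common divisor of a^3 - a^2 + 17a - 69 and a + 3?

1

By polynomial division,
  a^3 - a^2 + 17a - 69 = (a^2 - 4a + 29)(a + 3) + (-156)
  a + 3 = (-(1/156)a - 1/52)(-156) + (0)
The last nonzero remainder is the constant -156, so the polynomials are coprime and gcd = 1.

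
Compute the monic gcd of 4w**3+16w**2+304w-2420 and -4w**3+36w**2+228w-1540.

Repeated division with remainder:
  4w**3+16w**2+304w-2420 = (-1)(-4w**3+36w**2+228w-1540) + (52w**2+532w-3960)
  -4w**3+36w**2+228w-1540 = (-(1/13)w+250/169)(52w**2+532w-3960) + (-(145948/169)w+729740/169)
  52w**2+532w-3960 = (-(2197/36487)w-3042/3317)(-(145948/169)w+729740/169) + (0)
Last nonzero remainder: -(145948/169)w+729740/169. Dividing through by -145948/169 gives the monic gcd w-5.

w-5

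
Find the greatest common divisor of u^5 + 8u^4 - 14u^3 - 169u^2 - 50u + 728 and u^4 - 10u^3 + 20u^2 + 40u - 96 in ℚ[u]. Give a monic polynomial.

By polynomial division,
  u^5 + 8u^4 - 14u^3 - 169u^2 - 50u + 728 = (u + 18)(u^4 - 10u^3 + 20u^2 + 40u - 96) + (146u^3 - 569u^2 - 674u + 2456)
  u^4 - 10u^3 + 20u^2 + 40u - 96 = ((1/146)u - 891/21316)(146u^3 - 569u^2 - 674u + 2456) + ((17745/21316)u^2 - (53235/10658)u + 35490/5329)
  146u^3 - 569u^2 - 674u + 2456 = ((3112136/17745)u + 6544012/17745)((17745/21316)u^2 - (53235/10658)u + 35490/5329) + (0)
Last nonzero remainder: (17745/21316)u^2 - (53235/10658)u + 35490/5329. Dividing through by 17745/21316 gives the monic gcd u^2 - 6u + 8.

u^2 - 6u + 8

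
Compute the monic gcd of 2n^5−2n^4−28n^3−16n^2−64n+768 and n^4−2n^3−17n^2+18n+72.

n^2−7n+12

By polynomial division,
  2n^5−2n^4−28n^3−16n^2−64n+768 = (2n+2)(n^4−2n^3−17n^2+18n+72) + (10n^3−18n^2−244n+624)
  n^4−2n^3−17n^2+18n+72 = ((1/10)n−1/50)(10n^3−18n^2−244n+624) + ((176/25)n^2−(1232/25)n+2112/25)
  10n^3−18n^2−244n+624 = ((125/88)n+325/44)((176/25)n^2−(1232/25)n+2112/25) + (0)
Last nonzero remainder: (176/25)n^2−(1232/25)n+2112/25. Dividing through by 176/25 gives the monic gcd n^2−7n+12.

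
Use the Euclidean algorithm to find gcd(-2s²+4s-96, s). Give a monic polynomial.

1

By polynomial division,
  -2s²+4s-96 = (-2s+4)(s) + (-96)
  s = (-(1/96)s)(-96) + (0)
The last nonzero remainder is the constant -96, so the polynomials are coprime and gcd = 1.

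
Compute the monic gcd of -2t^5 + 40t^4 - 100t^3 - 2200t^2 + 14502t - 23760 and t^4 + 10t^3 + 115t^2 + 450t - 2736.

t^2 + 5t - 24

Euclidean algorithm in ℚ[t]:
  -2t^5 + 40t^4 - 100t^3 - 2200t^2 + 14502t - 23760 = (-2t + 60)(t^4 + 10t^3 + 115t^2 + 450t - 2736) + (-470t^3 - 8200t^2 - 17970t + 140400)
  t^4 + 10t^3 + 115t^2 + 450t - 2736 = (-(1/470)t + 35/2209)(-470t^3 - 8200t^2 - 17970t + 140400) + ((456576/2209)t^2 + (2282880/2209)t - 10957824/2209)
  -470t^3 - 8200t^2 - 17970t + 140400 = (-(519115/228288)t - 2153775/76096)((456576/2209)t^2 + (2282880/2209)t - 10957824/2209) + (0)
Last nonzero remainder: (456576/2209)t^2 + (2282880/2209)t - 10957824/2209. Dividing through by 456576/2209 gives the monic gcd t^2 + 5t - 24.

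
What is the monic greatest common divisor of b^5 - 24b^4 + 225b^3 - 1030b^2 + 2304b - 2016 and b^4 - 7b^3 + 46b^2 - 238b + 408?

b^2 - 7b + 12

Euclidean algorithm in ℚ[b]:
  b^5 - 24b^4 + 225b^3 - 1030b^2 + 2304b - 2016 = (b - 17)(b^4 - 7b^3 + 46b^2 - 238b + 408) + (60b^3 - 10b^2 - 2150b + 4920)
  b^4 - 7b^3 + 46b^2 - 238b + 408 = ((1/60)b - 41/360)(60b^3 - 10b^2 - 2150b + 4920) + ((2905/36)b^2 - (20335/36)b + 2905/3)
  60b^3 - 10b^2 - 2150b + 4920 = ((432/581)b + 2952/581)((2905/36)b^2 - (20335/36)b + 2905/3) + (0)
Last nonzero remainder: (2905/36)b^2 - (20335/36)b + 2905/3. Dividing through by 2905/36 gives the monic gcd b^2 - 7b + 12.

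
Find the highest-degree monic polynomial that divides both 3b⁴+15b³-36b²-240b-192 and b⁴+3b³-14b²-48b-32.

b³+b²-16b-16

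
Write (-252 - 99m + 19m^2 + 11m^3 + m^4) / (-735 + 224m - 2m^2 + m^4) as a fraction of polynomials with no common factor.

(12 + 7m + m^2)/(35 - 4m + m^2)

Repeated division with remainder:
  m^4 + 11m^3 + 19m^2 - 99m - 252 = (m^4 - 2m^2 + 224m - 735) + (11m^3 + 21m^2 - 323m + 483)
  m^4 - 2m^2 + 224m - 735 = ((1/11)m - 21/121)(11m^3 + 21m^2 - 323m + 483) + ((3752/121)m^2 + (15008/121)m - 78792/121)
  11m^3 + 21m^2 - 323m + 483 = ((1331/3752)m - 2783/3752)((3752/121)m^2 + (15008/121)m - 78792/121) + (0)
Last nonzero remainder: (3752/121)m^2 + (15008/121)m - 78792/121. Dividing through by 3752/121 gives the monic gcd m^2 + 4m - 21.
Cancel m^2 + 4m - 21 from numerator and denominator to get the reduced form.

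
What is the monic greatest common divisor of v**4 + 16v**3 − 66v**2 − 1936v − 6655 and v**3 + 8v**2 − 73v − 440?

Euclidean algorithm in ℚ[v]:
  v**4 + 16v**3 − 66v**2 − 1936v − 6655 = (v + 8)(v**3 + 8v**2 − 73v − 440) + (−57v**2 − 912v − 3135)
  v**3 + 8v**2 − 73v − 440 = (−(1/57)v + 8/57)(−57v**2 − 912v − 3135) + (0)
Last nonzero remainder: −57v**2 − 912v − 3135. Dividing through by −57 gives the monic gcd v**2 + 16v + 55.

v**2 + 16v + 55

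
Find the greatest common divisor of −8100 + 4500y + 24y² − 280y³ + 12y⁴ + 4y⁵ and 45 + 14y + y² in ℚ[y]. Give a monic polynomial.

Repeated division with remainder:
  4y⁵ + 12y⁴ − 280y³ + 24y² + 4500y − 8100 = (4y³ − 44y² + 156y − 180)(y² + 14y + 45) + (0)
The last nonzero remainder y² + 14y + 45 is already monic.

45 + 14y + y²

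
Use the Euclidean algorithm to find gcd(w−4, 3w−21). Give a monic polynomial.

1

Euclidean algorithm in ℚ[w]:
  w−4 = (1/3)(3w−21) + (3)
  3w−21 = (w−7)(3) + (0)
The last nonzero remainder is the constant 3, so the polynomials are coprime and gcd = 1.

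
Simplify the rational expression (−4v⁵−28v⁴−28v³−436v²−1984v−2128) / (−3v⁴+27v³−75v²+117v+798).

(4v²+36v+56)/(3v−21)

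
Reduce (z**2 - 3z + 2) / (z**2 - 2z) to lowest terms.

(z - 1)/(z)

Apply the Euclidean algorithm:
  z**2 - 3z + 2 = (z**2 - 2z) + (-z + 2)
  z**2 - 2z = (-z)(-z + 2) + (0)
Last nonzero remainder: -z + 2. Dividing through by -1 gives the monic gcd z - 2.
Cancel z - 2 from numerator and denominator to get the reduced form.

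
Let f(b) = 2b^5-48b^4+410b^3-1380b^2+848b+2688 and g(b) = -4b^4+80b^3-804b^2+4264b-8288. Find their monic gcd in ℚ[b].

b^2-11b+28

By polynomial division,
  2b^5-48b^4+410b^3-1380b^2+848b+2688 = (-(1/2)b+2)(-4b^4+80b^3-804b^2+4264b-8288) + (-152b^3+2360b^2-11824b+19264)
  -4b^4+80b^3-804b^2+4264b-8288 = ((1/38)b-85/722)(-152b^3+2360b^2-11824b+19264) + (-(77616/361)b^2+(853776/361)b-2173248/361)
  -152b^3+2360b^2-11824b+19264 = ((6859/9702)b-15523/4851)(-(77616/361)b^2+(853776/361)b-2173248/361) + (0)
Last nonzero remainder: -(77616/361)b^2+(853776/361)b-2173248/361. Dividing through by -77616/361 gives the monic gcd b^2-11b+28.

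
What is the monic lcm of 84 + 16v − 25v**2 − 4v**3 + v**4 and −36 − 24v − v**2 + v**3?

−504 − 12v + 166v**2 − v**3 − 10v**4 + v**5

By polynomial division,
  v**4 − 4v**3 − 25v**2 + 16v + 84 = (v − 3)(v**3 − v**2 − 24v − 36) + (−4v**2 − 20v − 24)
  v**3 − v**2 − 24v − 36 = (−(1/4)v + 3/2)(−4v**2 − 20v − 24) + (0)
Last nonzero remainder: −4v**2 − 20v − 24. Dividing through by −4 gives the monic gcd v**2 + 5v + 6.
Then lcm(f, g) = f·g / gcd(f, g); expanding and making the result monic gives the answer.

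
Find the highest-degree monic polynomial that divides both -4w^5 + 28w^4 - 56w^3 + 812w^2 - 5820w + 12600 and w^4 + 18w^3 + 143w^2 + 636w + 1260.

w^2 + 6w + 35

Apply the Euclidean algorithm:
  -4w^5 + 28w^4 - 56w^3 + 812w^2 - 5820w + 12600 = (-4w + 100)(w^4 + 18w^3 + 143w^2 + 636w + 1260) + (-1284w^3 - 10944w^2 - 64380w - 113400)
  w^4 + 18w^3 + 143w^2 + 636w + 1260 = (-(1/1284)w - 169/22898)(-1284w^3 - 10944w^2 - 64380w - 113400) + ((138384/11449)w^2 + (830304/11449)w + 4843440/11449)
  -1284w^3 - 10944w^2 - 64380w - 113400 = (-(1225043/11532)w - 515205/1922)((138384/11449)w^2 + (830304/11449)w + 4843440/11449) + (0)
Last nonzero remainder: (138384/11449)w^2 + (830304/11449)w + 4843440/11449. Dividing through by 138384/11449 gives the monic gcd w^2 + 6w + 35.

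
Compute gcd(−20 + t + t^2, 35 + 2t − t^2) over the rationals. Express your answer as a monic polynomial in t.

Repeated division with remainder:
  t^2 + t − 20 = (−1)(−t^2 + 2t + 35) + (3t + 15)
  −t^2 + 2t + 35 = (−(1/3)t + 7/3)(3t + 15) + (0)
Last nonzero remainder: 3t + 15. Dividing through by 3 gives the monic gcd t + 5.

5 + t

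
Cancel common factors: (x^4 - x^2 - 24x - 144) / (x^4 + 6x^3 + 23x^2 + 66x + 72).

(x - 4)/(x + 2)

Repeated division with remainder:
  x^4 - x^2 - 24x - 144 = (x^4 + 6x^3 + 23x^2 + 66x + 72) + (-6x^3 - 24x^2 - 90x - 216)
  x^4 + 6x^3 + 23x^2 + 66x + 72 = (-(1/6)x - 1/3)(-6x^3 - 24x^2 - 90x - 216) + (0)
Last nonzero remainder: -6x^3 - 24x^2 - 90x - 216. Dividing through by -6 gives the monic gcd x^3 + 4x^2 + 15x + 36.
Cancel x^3 + 4x^2 + 15x + 36 from numerator and denominator to get the reduced form.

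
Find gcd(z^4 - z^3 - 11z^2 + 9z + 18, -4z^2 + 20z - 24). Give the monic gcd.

z^2 - 5z + 6

Euclidean algorithm in ℚ[z]:
  z^4 - z^3 - 11z^2 + 9z + 18 = (-(1/4)z^2 - z - 3/4)(-4z^2 + 20z - 24) + (0)
Last nonzero remainder: -4z^2 + 20z - 24. Dividing through by -4 gives the monic gcd z^2 - 5z + 6.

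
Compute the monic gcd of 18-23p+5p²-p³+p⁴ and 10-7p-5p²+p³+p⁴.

2-3p+p²

By polynomial division,
  p⁴-p³+5p²-23p+18 = (p⁴+p³-5p²-7p+10) + (-2p³+10p²-16p+8)
  p⁴+p³-5p²-7p+10 = (-(1/2)p-3)(-2p³+10p²-16p+8) + (17p²-51p+34)
  -2p³+10p²-16p+8 = (-(2/17)p+4/17)(17p²-51p+34) + (0)
Last nonzero remainder: 17p²-51p+34. Dividing through by 17 gives the monic gcd p²-3p+2.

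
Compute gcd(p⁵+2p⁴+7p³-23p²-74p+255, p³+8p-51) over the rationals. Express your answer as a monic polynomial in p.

p²+3p+17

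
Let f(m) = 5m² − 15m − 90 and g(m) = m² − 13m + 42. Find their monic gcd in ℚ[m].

Euclidean algorithm in ℚ[m]:
  5m² − 15m − 90 = (5)(m² − 13m + 42) + (50m − 300)
  m² − 13m + 42 = ((1/50)m − 7/50)(50m − 300) + (0)
Last nonzero remainder: 50m − 300. Dividing through by 50 gives the monic gcd m − 6.

m − 6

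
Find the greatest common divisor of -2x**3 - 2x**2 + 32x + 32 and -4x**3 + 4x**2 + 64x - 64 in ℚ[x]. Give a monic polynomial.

Euclidean algorithm in ℚ[x]:
  -2x**3 - 2x**2 + 32x + 32 = (1/2)(-4x**3 + 4x**2 + 64x - 64) + (-4x**2 + 64)
  -4x**3 + 4x**2 + 64x - 64 = (x - 1)(-4x**2 + 64) + (0)
Last nonzero remainder: -4x**2 + 64. Dividing through by -4 gives the monic gcd x**2 - 16.

x**2 - 16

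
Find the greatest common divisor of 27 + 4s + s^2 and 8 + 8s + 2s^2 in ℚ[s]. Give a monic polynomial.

Repeated division with remainder:
  s^2 + 4s + 27 = (1/2)(2s^2 + 8s + 8) + (23)
  2s^2 + 8s + 8 = ((2/23)s^2 + (8/23)s + 8/23)(23) + (0)
The last nonzero remainder is the constant 23, so the polynomials are coprime and gcd = 1.

1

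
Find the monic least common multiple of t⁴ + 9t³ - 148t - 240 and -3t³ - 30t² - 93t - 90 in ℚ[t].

t⁵ + 12t⁴ + 27t³ - 148t² - 684t - 720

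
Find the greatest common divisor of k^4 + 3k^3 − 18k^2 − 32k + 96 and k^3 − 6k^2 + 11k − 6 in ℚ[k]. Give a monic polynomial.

Repeated division with remainder:
  k^4 + 3k^3 − 18k^2 − 32k + 96 = (k + 9)(k^3 − 6k^2 + 11k − 6) + (25k^2 − 125k + 150)
  k^3 − 6k^2 + 11k − 6 = ((1/25)k − 1/25)(25k^2 − 125k + 150) + (0)
Last nonzero remainder: 25k^2 − 125k + 150. Dividing through by 25 gives the monic gcd k^2 − 5k + 6.

k^2 − 5k + 6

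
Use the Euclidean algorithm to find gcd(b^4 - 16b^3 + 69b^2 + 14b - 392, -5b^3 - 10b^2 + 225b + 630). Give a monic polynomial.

b - 7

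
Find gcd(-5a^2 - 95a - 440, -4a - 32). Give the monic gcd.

a + 8

By polynomial division,
  -5a^2 - 95a - 440 = ((5/4)a + 55/4)(-4a - 32) + (0)
Last nonzero remainder: -4a - 32. Dividing through by -4 gives the monic gcd a + 8.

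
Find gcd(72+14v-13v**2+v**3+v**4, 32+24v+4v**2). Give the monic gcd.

8+6v+v**2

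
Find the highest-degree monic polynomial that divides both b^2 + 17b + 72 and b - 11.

1

Repeated division with remainder:
  b^2 + 17b + 72 = (b + 28)(b - 11) + (380)
  b - 11 = ((1/380)b - 11/380)(380) + (0)
The last nonzero remainder is the constant 380, so the polynomials are coprime and gcd = 1.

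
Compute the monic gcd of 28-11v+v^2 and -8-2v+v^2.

-4+v

Euclidean algorithm in ℚ[v]:
  v^2-11v+28 = (v^2-2v-8) + (-9v+36)
  v^2-2v-8 = (-(1/9)v-2/9)(-9v+36) + (0)
Last nonzero remainder: -9v+36. Dividing through by -9 gives the monic gcd v-4.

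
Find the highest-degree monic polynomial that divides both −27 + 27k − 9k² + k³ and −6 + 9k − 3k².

1

Apply the Euclidean algorithm:
  k³ − 9k² + 27k − 27 = (−(1/3)k + 2)(−3k² + 9k − 6) + (7k − 15)
  −3k² + 9k − 6 = (−(3/7)k + 18/49)(7k − 15) + (−24/49)
  7k − 15 = (−(343/24)k + 245/8)(−24/49) + (0)
The last nonzero remainder is the constant −24/49, so the polynomials are coprime and gcd = 1.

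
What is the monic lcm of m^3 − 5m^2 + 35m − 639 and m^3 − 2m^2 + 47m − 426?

By polynomial division,
  m^3 − 5m^2 + 35m − 639 = (m^3 − 2m^2 + 47m − 426) + (−3m^2 − 12m − 213)
  m^3 − 2m^2 + 47m − 426 = (−(1/3)m + 2)(−3m^2 − 12m − 213) + (0)
Last nonzero remainder: −3m^2 − 12m − 213. Dividing through by −3 gives the monic gcd m^2 + 4m + 71.
Then lcm(f, g) = f·g / gcd(f, g); expanding and making the result monic gives the answer.

m^4 − 11m^3 + 65m^2 − 849m + 3834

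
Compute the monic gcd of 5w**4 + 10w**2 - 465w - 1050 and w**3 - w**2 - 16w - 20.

Euclidean algorithm in ℚ[w]:
  5w**4 + 10w**2 - 465w - 1050 = (5w + 5)(w**3 - w**2 - 16w - 20) + (95w**2 - 285w - 950)
  w**3 - w**2 - 16w - 20 = ((1/95)w + 2/95)(95w**2 - 285w - 950) + (0)
Last nonzero remainder: 95w**2 - 285w - 950. Dividing through by 95 gives the monic gcd w**2 - 3w - 10.

w**2 - 3w - 10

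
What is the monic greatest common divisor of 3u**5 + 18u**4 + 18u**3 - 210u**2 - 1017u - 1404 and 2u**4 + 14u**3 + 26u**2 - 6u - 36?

u**2 + 6u + 9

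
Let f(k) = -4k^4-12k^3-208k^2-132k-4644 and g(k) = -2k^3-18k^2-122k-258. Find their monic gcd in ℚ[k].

k^2+6k+43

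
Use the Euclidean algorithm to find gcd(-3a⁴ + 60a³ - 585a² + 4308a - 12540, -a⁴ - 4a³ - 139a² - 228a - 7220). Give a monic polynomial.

a² - 4a + 76

Repeated division with remainder:
  -3a⁴ + 60a³ - 585a² + 4308a - 12540 = (3)(-a⁴ - 4a³ - 139a² - 228a - 7220) + (72a³ - 168a² + 4992a + 9120)
  -a⁴ - 4a³ - 139a² - 228a - 7220 = (-(1/72)a - 19/216)(72a³ - 168a² + 4992a + 9120) + (-(760/9)a² + (3040/9)a - 57760/9)
  72a³ - 168a² + 4992a + 9120 = (-(81/95)a - 27/19)(-(760/9)a² + (3040/9)a - 57760/9) + (0)
Last nonzero remainder: -(760/9)a² + (3040/9)a - 57760/9. Dividing through by -760/9 gives the monic gcd a² - 4a + 76.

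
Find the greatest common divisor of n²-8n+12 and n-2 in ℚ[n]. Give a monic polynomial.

Repeated division with remainder:
  n²-8n+12 = (n-6)(n-2) + (0)
The last nonzero remainder n-2 is already monic.

n-2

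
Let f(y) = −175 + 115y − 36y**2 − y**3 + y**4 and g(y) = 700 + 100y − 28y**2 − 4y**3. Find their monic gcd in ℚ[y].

−35 + 2y + y**2

Repeated division with remainder:
  y**4 − y**3 − 36y**2 + 115y − 175 = (−(1/4)y + 2)(−4y**3 − 28y**2 + 100y + 700) + (45y**2 + 90y − 1575)
  −4y**3 − 28y**2 + 100y + 700 = (−(4/45)y − 4/9)(45y**2 + 90y − 1575) + (0)
Last nonzero remainder: 45y**2 + 90y − 1575. Dividing through by 45 gives the monic gcd y**2 + 2y − 35.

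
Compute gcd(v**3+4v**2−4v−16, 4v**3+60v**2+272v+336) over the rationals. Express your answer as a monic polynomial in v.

v+2

Apply the Euclidean algorithm:
  v**3+4v**2−4v−16 = (1/4)(4v**3+60v**2+272v+336) + (−11v**2−72v−100)
  4v**3+60v**2+272v+336 = (−(4/11)v−372/121)(−11v**2−72v−100) + ((1728/121)v+3456/121)
  −11v**2−72v−100 = (−(1331/1728)v−3025/864)((1728/121)v+3456/121) + (0)
Last nonzero remainder: (1728/121)v+3456/121. Dividing through by 1728/121 gives the monic gcd v+2.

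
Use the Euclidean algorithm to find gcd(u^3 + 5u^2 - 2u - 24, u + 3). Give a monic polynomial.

u + 3

By polynomial division,
  u^3 + 5u^2 - 2u - 24 = (u^2 + 2u - 8)(u + 3) + (0)
The last nonzero remainder u + 3 is already monic.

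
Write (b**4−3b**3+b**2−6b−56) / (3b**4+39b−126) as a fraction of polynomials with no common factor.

(b**2−2b−8)/(3b**2+3b−18)

Repeated division with remainder:
  b**4−3b**3+b**2−6b−56 = (1/3)(3b**4+39b−126) + (−3b**3+b**2−19b−14)
  3b**4+39b−126 = (−b−1/3)(−3b**3+b**2−19b−14) + (−(56/3)b**2+(56/3)b−392/3)
  −3b**3+b**2−19b−14 = ((9/56)b+3/28)(−(56/3)b**2+(56/3)b−392/3) + (0)
Last nonzero remainder: −(56/3)b**2+(56/3)b−392/3. Dividing through by −56/3 gives the monic gcd b**2−b+7.
Cancel b**2−b+7 from numerator and denominator to get the reduced form.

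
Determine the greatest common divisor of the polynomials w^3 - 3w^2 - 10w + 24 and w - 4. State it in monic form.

w - 4

By polynomial division,
  w^3 - 3w^2 - 10w + 24 = (w^2 + w - 6)(w - 4) + (0)
The last nonzero remainder w - 4 is already monic.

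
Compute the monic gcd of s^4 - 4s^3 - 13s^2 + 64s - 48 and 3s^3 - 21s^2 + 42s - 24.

s^2 - 5s + 4

Euclidean algorithm in ℚ[s]:
  s^4 - 4s^3 - 13s^2 + 64s - 48 = ((1/3)s + 1)(3s^3 - 21s^2 + 42s - 24) + (-6s^2 + 30s - 24)
  3s^3 - 21s^2 + 42s - 24 = (-(1/2)s + 1)(-6s^2 + 30s - 24) + (0)
Last nonzero remainder: -6s^2 + 30s - 24. Dividing through by -6 gives the monic gcd s^2 - 5s + 4.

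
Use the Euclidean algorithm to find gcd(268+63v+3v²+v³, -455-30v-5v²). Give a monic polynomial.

1

Apply the Euclidean algorithm:
  v³+3v²+63v+268 = (-(1/5)v+3/5)(-5v²-30v-455) + (-10v+541)
  -5v²-30v-455 = ((1/2)v+601/20)(-10v+541) + (-334241/20)
  -10v+541 = ((200/334241)v-10820/334241)(-334241/20) + (0)
The last nonzero remainder is the constant -334241/20, so the polynomials are coprime and gcd = 1.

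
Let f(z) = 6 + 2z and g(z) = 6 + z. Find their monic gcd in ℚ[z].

1

Apply the Euclidean algorithm:
  2z + 6 = (2)(z + 6) + (-6)
  z + 6 = (-(1/6)z - 1)(-6) + (0)
The last nonzero remainder is the constant -6, so the polynomials are coprime and gcd = 1.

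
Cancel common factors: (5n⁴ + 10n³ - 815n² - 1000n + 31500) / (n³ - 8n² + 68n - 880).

By polynomial division,
  5n⁴ + 10n³ - 815n² - 1000n + 31500 = (5n + 50)(n³ - 8n² + 68n - 880) + (-755n² + 75500)
  n³ - 8n² + 68n - 880 = (-(1/755)n + 8/755)(-755n² + 75500) + (168n - 1680)
  -755n² + 75500 = (-(755/168)n - 3775/84)(168n - 1680) + (0)
Last nonzero remainder: 168n - 1680. Dividing through by 168 gives the monic gcd n - 10.
Cancel n - 10 from numerator and denominator to get the reduced form.

(5n³ + 60n² - 215n - 3150)/(n² + 2n + 88)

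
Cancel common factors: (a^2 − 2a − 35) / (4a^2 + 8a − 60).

Euclidean algorithm in ℚ[a]:
  a^2 − 2a − 35 = (1/4)(4a^2 + 8a − 60) + (−4a − 20)
  4a^2 + 8a − 60 = (−a + 3)(−4a − 20) + (0)
Last nonzero remainder: −4a − 20. Dividing through by −4 gives the monic gcd a + 5.
Cancel a + 5 from numerator and denominator to get the reduced form.

(a − 7)/(4a − 12)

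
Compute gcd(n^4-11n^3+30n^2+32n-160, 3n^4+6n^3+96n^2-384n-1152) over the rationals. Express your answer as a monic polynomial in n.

n^2-2n-8

By polynomial division,
  n^4-11n^3+30n^2+32n-160 = (1/3)(3n^4+6n^3+96n^2-384n-1152) + (-13n^3-2n^2+160n+224)
  3n^4+6n^3+96n^2-384n-1152 = (-(3/13)n-72/169)(-13n^3-2n^2+160n+224) + ((22320/169)n^2-(44640/169)n-178560/169)
  -13n^3-2n^2+160n+224 = (-(2197/22320)n-1183/5580)((22320/169)n^2-(44640/169)n-178560/169) + (0)
Last nonzero remainder: (22320/169)n^2-(44640/169)n-178560/169. Dividing through by 22320/169 gives the monic gcd n^2-2n-8.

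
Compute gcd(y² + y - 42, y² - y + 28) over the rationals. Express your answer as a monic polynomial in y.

1

Euclidean algorithm in ℚ[y]:
  y² + y - 42 = (y² - y + 28) + (2y - 70)
  y² - y + 28 = ((1/2)y + 17)(2y - 70) + (1218)
  2y - 70 = ((1/609)y - 5/87)(1218) + (0)
The last nonzero remainder is the constant 1218, so the polynomials are coprime and gcd = 1.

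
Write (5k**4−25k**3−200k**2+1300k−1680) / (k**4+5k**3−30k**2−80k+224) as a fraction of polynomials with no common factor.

Apply the Euclidean algorithm:
  5k**4−25k**3−200k**2+1300k−1680 = (5)(k**4+5k**3−30k**2−80k+224) + (−50k**3−50k**2+1700k−2800)
  k**4+5k**3−30k**2−80k+224 = (−(1/50)k−2/25)(−50k**3−50k**2+1700k−2800) + (0)
Last nonzero remainder: −50k**3−50k**2+1700k−2800. Dividing through by −50 gives the monic gcd k**3+k**2−34k+56.
Cancel k**3+k**2−34k+56 from numerator and denominator to get the reduced form.

(5k−30)/(k+4)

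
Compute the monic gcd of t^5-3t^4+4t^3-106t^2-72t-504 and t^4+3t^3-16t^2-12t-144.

t^2+t+6

Repeated division with remainder:
  t^5-3t^4+4t^3-106t^2-72t-504 = (t-6)(t^4+3t^3-16t^2-12t-144) + (38t^3-190t^2-1368)
  t^4+3t^3-16t^2-12t-144 = ((1/38)t+4/19)(38t^3-190t^2-1368) + (24t^2+24t+144)
  38t^3-190t^2-1368 = ((19/12)t-19/2)(24t^2+24t+144) + (0)
Last nonzero remainder: 24t^2+24t+144. Dividing through by 24 gives the monic gcd t^2+t+6.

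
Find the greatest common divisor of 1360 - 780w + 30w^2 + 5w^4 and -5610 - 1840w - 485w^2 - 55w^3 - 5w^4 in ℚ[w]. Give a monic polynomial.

34 + 6w + w^2

Repeated division with remainder:
  5w^4 + 30w^2 - 780w + 1360 = (-1)(-5w^4 - 55w^3 - 485w^2 - 1840w - 5610) + (-55w^3 - 455w^2 - 2620w - 4250)
  -5w^4 - 55w^3 - 485w^2 - 1840w - 5610 = ((1/11)w + 30/121)(-55w^3 - 455w^2 - 2620w - 4250) + (-(16215/121)w^2 - (97290/121)w - 551310/121)
  -55w^3 - 455w^2 - 2620w - 4250 = ((1331/3243)w + 3025/3243)(-(16215/121)w^2 - (97290/121)w - 551310/121) + (0)
Last nonzero remainder: -(16215/121)w^2 - (97290/121)w - 551310/121. Dividing through by -16215/121 gives the monic gcd w^2 + 6w + 34.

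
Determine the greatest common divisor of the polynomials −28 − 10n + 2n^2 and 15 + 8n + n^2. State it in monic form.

Euclidean algorithm in ℚ[n]:
  2n^2 − 10n − 28 = (2)(n^2 + 8n + 15) + (−26n − 58)
  n^2 + 8n + 15 = (−(1/26)n − 75/338)(−26n − 58) + (360/169)
  −26n − 58 = (−(2197/180)n − 4901/180)(360/169) + (0)
The last nonzero remainder is the constant 360/169, so the polynomials are coprime and gcd = 1.

1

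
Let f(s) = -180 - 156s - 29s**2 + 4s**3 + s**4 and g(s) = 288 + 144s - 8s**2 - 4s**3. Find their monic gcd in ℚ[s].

-12 - 4s + s**2

Repeated division with remainder:
  s**4 + 4s**3 - 29s**2 - 156s - 180 = (-(1/4)s - 1/2)(-4s**3 - 8s**2 + 144s + 288) + (3s**2 - 12s - 36)
  -4s**3 - 8s**2 + 144s + 288 = (-(4/3)s - 8)(3s**2 - 12s - 36) + (0)
Last nonzero remainder: 3s**2 - 12s - 36. Dividing through by 3 gives the monic gcd s**2 - 4s - 12.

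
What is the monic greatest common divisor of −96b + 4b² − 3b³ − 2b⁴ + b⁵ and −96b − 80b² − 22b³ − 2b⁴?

3b + b²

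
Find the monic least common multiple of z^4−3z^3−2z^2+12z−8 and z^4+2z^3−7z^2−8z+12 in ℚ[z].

By polynomial division,
  z^4−3z^3−2z^2+12z−8 = (z^4+2z^3−7z^2−8z+12) + (−5z^3+5z^2+20z−20)
  z^4+2z^3−7z^2−8z+12 = (−(1/5)z−3/5)(−5z^3+5z^2+20z−20) + (0)
Last nonzero remainder: −5z^3+5z^2+20z−20. Dividing through by −5 gives the monic gcd z^3−z^2−4z+4.
Then lcm(f, g) = f·g / gcd(f, g); expanding and making the result monic gives the answer.

z^5−11z^3+6z^2+28z−24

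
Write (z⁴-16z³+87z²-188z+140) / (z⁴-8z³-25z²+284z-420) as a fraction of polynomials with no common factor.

By polynomial division,
  z⁴-16z³+87z²-188z+140 = (z⁴-8z³-25z²+284z-420) + (-8z³+112z²-472z+560)
  z⁴-8z³-25z²+284z-420 = (-(1/8)z-3/4)(-8z³+112z²-472z+560) + (0)
Last nonzero remainder: -8z³+112z²-472z+560. Dividing through by -8 gives the monic gcd z³-14z²+59z-70.
Cancel z³-14z²+59z-70 from numerator and denominator to get the reduced form.

(z-2)/(z+6)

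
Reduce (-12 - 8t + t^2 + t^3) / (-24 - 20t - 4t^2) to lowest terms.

(6 + t - t^2)/(12 + 4t)

By polynomial division,
  t^3 + t^2 - 8t - 12 = (-(1/4)t + 1)(-4t^2 - 20t - 24) + (6t + 12)
  -4t^2 - 20t - 24 = (-(2/3)t - 2)(6t + 12) + (0)
Last nonzero remainder: 6t + 12. Dividing through by 6 gives the monic gcd t + 2.
Cancel t + 2 from numerator and denominator to get the reduced form.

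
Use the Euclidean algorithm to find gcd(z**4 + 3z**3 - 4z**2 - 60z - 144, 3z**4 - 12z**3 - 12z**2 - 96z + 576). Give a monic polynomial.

z**3 - 4z - 48

By polynomial division,
  z**4 + 3z**3 - 4z**2 - 60z - 144 = (1/3)(3z**4 - 12z**3 - 12z**2 - 96z + 576) + (7z**3 - 28z - 336)
  3z**4 - 12z**3 - 12z**2 - 96z + 576 = ((3/7)z - 12/7)(7z**3 - 28z - 336) + (0)
Last nonzero remainder: 7z**3 - 28z - 336. Dividing through by 7 gives the monic gcd z**3 - 4z - 48.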